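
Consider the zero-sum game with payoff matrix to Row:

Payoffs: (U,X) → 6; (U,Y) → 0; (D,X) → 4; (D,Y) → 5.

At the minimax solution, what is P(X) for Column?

Row minima: U → 0, D → 4; maximin = 4.
Column maxima: X → 6, Y → 5; minimax = 5.
4 ≠ 5, so there is no saddle point; optimal play is mixed.
Let Row play U with probability p. Expected payoff against X: 6p + 4(1−p) = 2p + 4; against Y: 0p + 5(1−p) = −5p + 5.
Setting these equal: 2p + 4 = −5p + 5 ⇒ 7p = 1 ⇒ p = 1/7, and the value is (2)·(1/7) + 4 = 30/7.
For Column: with q = P(X), equating U's and D's payoffs gives 6q = −q + 5 ⇒ q = 5/7.

5/7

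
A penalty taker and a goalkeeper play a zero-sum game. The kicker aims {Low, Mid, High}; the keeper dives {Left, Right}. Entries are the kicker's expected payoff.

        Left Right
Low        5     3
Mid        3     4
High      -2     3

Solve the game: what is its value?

Row minima: Low → 3, Mid → 3, High → -2; maximin = 3.
Column maxima: Left → 5, Right → 4; minimax = 4.
3 ≠ 4, so there is no saddle point; optimal play is mixed.
High is strictly dominated by Mid, so the kicker never plays it.
On the remaining 2×2 (Low, Mid vs Left, Right):
Let the kicker play Low with probability p. Expected payoff against Left: 5p + 3(1−p) = 2p + 3; against Right: 3p + 4(1−p) = −p + 4.
Setting these equal: 2p + 3 = −p + 4 ⇒ 3p = 1 ⇒ p = 1/3, and the value is (2)·(1/3) + 3 = 11/3.
For the keeper: with q = P(Left), equating Low's and Mid's payoffs gives 2q + 3 = −q + 4 ⇒ q = 1/3.

11/3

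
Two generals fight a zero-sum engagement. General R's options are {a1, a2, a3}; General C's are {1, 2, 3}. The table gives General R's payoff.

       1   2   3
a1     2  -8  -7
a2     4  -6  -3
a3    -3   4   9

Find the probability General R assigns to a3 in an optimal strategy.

10/17

Row minima: a1 → -8, a2 → -6, a3 → -3; maximin = -3.
Column maxima: 1 → 4, 2 → 4, 3 → 9; minimax = 4.
-3 ≠ 4, so there is no saddle point; optimal play is mixed.
a1 is strictly dominated by a2, so General R never plays it.
3 is strictly dominated by 2 (it gives General R strictly more in every row), so General C never plays it.
On the remaining 2×2 (a2, a3 vs 1, 2):
Let General R play a2 with probability p. Expected payoff against 1: 4p + (-3)(1−p) = 7p − 3; against 2: (-6)p + 4(1−p) = −10p + 4.
Setting these equal: 7p − 3 = −10p + 4 ⇒ 17p = 7 ⇒ p = 7/17, and the value is (7)·(7/17) − 3 = -2/17.
For General C: with q = P(1), equating a2's and a3's payoffs gives 10q − 6 = −7q + 4 ⇒ q = 10/17.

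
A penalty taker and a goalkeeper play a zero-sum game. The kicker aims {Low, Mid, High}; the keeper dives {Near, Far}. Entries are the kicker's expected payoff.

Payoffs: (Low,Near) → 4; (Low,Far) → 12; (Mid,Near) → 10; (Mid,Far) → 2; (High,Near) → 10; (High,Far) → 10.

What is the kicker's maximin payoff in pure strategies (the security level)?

Row minima: Low → 4, Mid → 2, High → 10.
The best of these is 10.

10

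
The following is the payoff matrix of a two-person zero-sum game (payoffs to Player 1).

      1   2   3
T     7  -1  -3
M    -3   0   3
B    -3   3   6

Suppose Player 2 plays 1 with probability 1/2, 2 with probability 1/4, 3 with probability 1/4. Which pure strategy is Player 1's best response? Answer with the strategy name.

Expected payoff of T: (1/2)·7 + (1/4)·(-1) + (1/4)·(-3) = 5/2.
Expected payoff of M: (1/2)·(-3) + (1/4)·0 + (1/4)·3 = -3/4.
Expected payoff of B: (1/2)·(-3) + (1/4)·3 + (1/4)·6 = 3/4.
The largest is 5/2, so Player 1's best response is T.

T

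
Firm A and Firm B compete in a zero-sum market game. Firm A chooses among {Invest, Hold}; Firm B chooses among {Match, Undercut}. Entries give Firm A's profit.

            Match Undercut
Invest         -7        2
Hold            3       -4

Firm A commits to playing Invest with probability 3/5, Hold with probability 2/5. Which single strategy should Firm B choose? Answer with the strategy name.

If Firm B plays Match, Firm A's expected payoff is (3/5)·(-7) + (2/5)·3 = -3.
If Firm B plays Undercut, Firm A's expected payoff is (3/5)·2 + (2/5)·(-4) = -2/5.
Firm B minimizes Firm A's payoff; the smallest is -3, so the best response is Match.

Match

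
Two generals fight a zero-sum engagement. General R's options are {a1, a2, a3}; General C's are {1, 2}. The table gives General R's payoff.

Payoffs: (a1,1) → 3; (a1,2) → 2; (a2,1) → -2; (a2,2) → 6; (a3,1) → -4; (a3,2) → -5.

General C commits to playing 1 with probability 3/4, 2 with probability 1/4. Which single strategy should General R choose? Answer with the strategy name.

a1

Expected payoff of a1: (3/4)·3 + (1/4)·2 = 11/4.
Expected payoff of a2: (3/4)·(-2) + (1/4)·6 = 0.
Expected payoff of a3: (3/4)·(-4) + (1/4)·(-5) = -17/4.
The largest is 11/4, so General R's best response is a1.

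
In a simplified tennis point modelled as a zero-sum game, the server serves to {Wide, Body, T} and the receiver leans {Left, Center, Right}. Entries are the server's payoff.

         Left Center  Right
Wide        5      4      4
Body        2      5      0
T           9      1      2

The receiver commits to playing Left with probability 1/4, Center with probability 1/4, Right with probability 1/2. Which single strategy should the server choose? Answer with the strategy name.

Expected payoff of Wide: (1/4)·5 + (1/4)·4 + (1/2)·4 = 17/4.
Expected payoff of Body: (1/4)·2 + (1/4)·5 + (1/2)·0 = 7/4.
Expected payoff of T: (1/4)·9 + (1/4)·1 + (1/2)·2 = 7/2.
The largest is 17/4, so the server's best response is Wide.

Wide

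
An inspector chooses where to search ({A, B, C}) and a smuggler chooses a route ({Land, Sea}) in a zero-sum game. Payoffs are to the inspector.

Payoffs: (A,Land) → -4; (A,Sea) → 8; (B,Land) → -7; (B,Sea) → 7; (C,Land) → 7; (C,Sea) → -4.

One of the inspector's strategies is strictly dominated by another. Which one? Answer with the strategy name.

B

A gives a strictly higher payoff than B against every column: -4 > -7, 8 > 7.
So B is strictly dominated and the inspector never plays it.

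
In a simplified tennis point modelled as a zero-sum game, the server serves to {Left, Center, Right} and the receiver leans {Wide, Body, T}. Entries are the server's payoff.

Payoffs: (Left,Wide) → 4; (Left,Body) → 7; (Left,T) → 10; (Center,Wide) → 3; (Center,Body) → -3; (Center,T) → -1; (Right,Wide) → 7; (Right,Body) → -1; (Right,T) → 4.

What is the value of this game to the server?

53/11

Row minima: Left → 4, Center → -3, Right → -1; maximin = 4.
Column maxima: Wide → 7, Body → 7, T → 10; minimax = 7.
4 ≠ 7, so there is no saddle point; optimal play is mixed.
Center is strictly dominated by Left, so the server never plays it.
T is strictly dominated by Body (it gives the server strictly more in every row), so the receiver never plays it.
On the remaining 2×2 (Left, Right vs Wide, Body):
Let the server play Left with probability p. Expected payoff against Wide: 4p + 7(1−p) = −3p + 7; against Body: 7p + (-1)(1−p) = 8p − 1.
Setting these equal: −3p + 7 = 8p − 1 ⇒ −11p = -8 ⇒ p = 8/11, and the value is (-3)·(8/11) + 7 = 53/11.
For the receiver: with q = P(Wide), equating Left's and Right's payoffs gives −3q + 7 = 8q − 1 ⇒ q = 8/11.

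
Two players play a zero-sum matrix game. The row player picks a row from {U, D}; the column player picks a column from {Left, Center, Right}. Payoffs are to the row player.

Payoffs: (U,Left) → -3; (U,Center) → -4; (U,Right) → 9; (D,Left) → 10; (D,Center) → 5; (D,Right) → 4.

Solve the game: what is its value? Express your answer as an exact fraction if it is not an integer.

61/14

Row minima: U → -4, D → 4; maximin = 4.
Column maxima: Left → 10, Center → 5, Right → 9; minimax = 5.
4 ≠ 5, so there is no saddle point; optimal play is mixed.
Left is strictly dominated by Center (it gives the row player strictly more in every row), so the column player never plays it.
On the remaining 2×2 (U, D vs Center, Right):
Let the row player play U with probability p. Expected payoff against Center: (-4)p + 5(1−p) = −9p + 5; against Right: 9p + 4(1−p) = 5p + 4.
Setting these equal: −9p + 5 = 5p + 4 ⇒ −14p = -1 ⇒ p = 1/14, and the value is (-9)·(1/14) + 5 = 61/14.
For the column player: with q = P(Center), equating U's and D's payoffs gives −13q + 9 = q + 4 ⇒ q = 5/14.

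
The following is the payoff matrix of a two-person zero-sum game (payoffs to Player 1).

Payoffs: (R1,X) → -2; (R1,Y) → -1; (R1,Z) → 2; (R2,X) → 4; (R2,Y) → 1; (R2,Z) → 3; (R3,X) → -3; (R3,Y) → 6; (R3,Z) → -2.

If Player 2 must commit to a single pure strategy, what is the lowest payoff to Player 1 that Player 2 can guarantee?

Column maxima: X → 4, Y → 6, Z → 3.
The smallest of these is 3.

3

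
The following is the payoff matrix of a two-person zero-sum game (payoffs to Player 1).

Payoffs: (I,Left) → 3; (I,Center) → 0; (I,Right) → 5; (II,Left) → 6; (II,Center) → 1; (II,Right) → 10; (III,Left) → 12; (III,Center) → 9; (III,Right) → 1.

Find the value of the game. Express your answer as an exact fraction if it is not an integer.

Row minima: I → 0, II → 1, III → 1; maximin = 1.
Column maxima: Left → 12, Center → 9, Right → 10; minimax = 9.
1 ≠ 9, so there is no saddle point; optimal play is mixed.
I is strictly dominated by II, so Player 1 never plays it.
Left is strictly dominated by Center (it gives Player 1 strictly more in every row), so Player 2 never plays it.
On the remaining 2×2 (II, III vs Center, Right):
Let Player 1 play II with probability p. Expected payoff against Center: 1p + 9(1−p) = −8p + 9; against Right: 10p + 1(1−p) = 9p + 1.
Setting these equal: −8p + 9 = 9p + 1 ⇒ −17p = -8 ⇒ p = 8/17, and the value is (-8)·(8/17) + 9 = 89/17.
For Player 2: with q = P(Center), equating II's and III's payoffs gives −9q + 10 = 8q + 1 ⇒ q = 9/17.

89/17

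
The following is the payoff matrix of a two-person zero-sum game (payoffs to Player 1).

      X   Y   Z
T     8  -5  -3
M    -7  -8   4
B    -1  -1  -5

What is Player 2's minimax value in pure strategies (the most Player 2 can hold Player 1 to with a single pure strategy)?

-1

Column maxima: X → 8, Y → -1, Z → 4.
The smallest of these is -1.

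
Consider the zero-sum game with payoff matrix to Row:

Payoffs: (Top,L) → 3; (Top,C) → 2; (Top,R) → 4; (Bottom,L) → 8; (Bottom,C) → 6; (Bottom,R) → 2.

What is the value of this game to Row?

10/3

Row minima: Top → 2, Bottom → 2; maximin = 2.
Column maxima: L → 8, C → 6, R → 4; minimax = 4.
2 ≠ 4, so there is no saddle point; optimal play is mixed.
L is strictly dominated by C (it gives Row strictly more in every row), so Column never plays it.
On the remaining 2×2 (Top, Bottom vs C, R):
Let Row play Top with probability p. Expected payoff against C: 2p + 6(1−p) = −4p + 6; against R: 4p + 2(1−p) = 2p + 2.
Setting these equal: −4p + 6 = 2p + 2 ⇒ −6p = -4 ⇒ p = 2/3, and the value is (-4)·(2/3) + 6 = 10/3.
For Column: with q = P(C), equating Top's and Bottom's payoffs gives −2q + 4 = 4q + 2 ⇒ q = 1/3.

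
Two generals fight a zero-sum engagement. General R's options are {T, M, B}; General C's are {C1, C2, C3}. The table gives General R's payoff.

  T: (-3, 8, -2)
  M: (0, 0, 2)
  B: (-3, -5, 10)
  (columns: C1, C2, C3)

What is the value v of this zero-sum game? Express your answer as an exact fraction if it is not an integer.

0

Row minima: T → -3, M → 0, B → -5; maximin = 0.
Column maxima: C1 → 0, C2 → 8, C3 → 10; minimax = 0.
Since maximin = minimax = 0, there is a saddle point and the value is 0.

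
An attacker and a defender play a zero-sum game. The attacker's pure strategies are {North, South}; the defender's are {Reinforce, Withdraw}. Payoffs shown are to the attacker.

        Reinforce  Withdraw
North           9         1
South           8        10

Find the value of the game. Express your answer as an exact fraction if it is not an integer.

Row minima: North → 1, South → 8; maximin = 8.
Column maxima: Reinforce → 9, Withdraw → 10; minimax = 9.
8 ≠ 9, so there is no saddle point; optimal play is mixed.
Let the attacker play North with probability p. Expected payoff against Reinforce: 9p + 8(1−p) = p + 8; against Withdraw: 1p + 10(1−p) = −9p + 10.
Setting these equal: p + 8 = −9p + 10 ⇒ 10p = 2 ⇒ p = 1/5, and the value is (1)·(1/5) + 8 = 41/5.
For the defender: with q = P(Reinforce), equating North's and South's payoffs gives 8q + 1 = −2q + 10 ⇒ q = 9/10.

41/5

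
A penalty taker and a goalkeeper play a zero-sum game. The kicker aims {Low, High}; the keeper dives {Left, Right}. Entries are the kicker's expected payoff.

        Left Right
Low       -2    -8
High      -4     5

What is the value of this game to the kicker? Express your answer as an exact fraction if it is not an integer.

Row minima: Low → -8, High → -4; maximin = -4.
Column maxima: Left → -2, Right → 5; minimax = -2.
-4 ≠ -2, so there is no saddle point; optimal play is mixed.
Let the kicker play Low with probability p. Expected payoff against Left: (-2)p + (-4)(1−p) = 2p − 4; against Right: (-8)p + 5(1−p) = −13p + 5.
Setting these equal: 2p − 4 = −13p + 5 ⇒ 15p = 9 ⇒ p = 3/5, and the value is (2)·(3/5) − 4 = -14/5.
For the keeper: with q = P(Left), equating Low's and High's payoffs gives 6q − 8 = −9q + 5 ⇒ q = 13/15.

-14/5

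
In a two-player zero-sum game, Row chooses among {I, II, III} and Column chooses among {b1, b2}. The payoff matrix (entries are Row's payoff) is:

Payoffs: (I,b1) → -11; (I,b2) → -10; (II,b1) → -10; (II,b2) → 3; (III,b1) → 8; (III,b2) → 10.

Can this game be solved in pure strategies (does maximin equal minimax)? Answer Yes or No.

Row minima: I → -11, II → -10, III → 8; maximin = 8.
Column maxima: b1 → 8, b2 → 10; minimax = 8.
maximin = minimax = 8, so a saddle point exists.

Yes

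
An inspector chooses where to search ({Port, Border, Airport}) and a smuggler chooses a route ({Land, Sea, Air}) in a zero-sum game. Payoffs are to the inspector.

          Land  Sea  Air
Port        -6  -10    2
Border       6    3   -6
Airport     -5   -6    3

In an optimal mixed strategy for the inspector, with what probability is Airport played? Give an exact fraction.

Row minima: Port → -10, Border → -6, Airport → -6; maximin = -6.
Column maxima: Land → 6, Sea → 3, Air → 3; minimax = 3.
-6 ≠ 3, so there is no saddle point; optimal play is mixed.
Port is strictly dominated by Airport, so the inspector never plays it.
Land is strictly dominated by Sea (it gives the inspector strictly more in every row), so the smuggler never plays it.
On the remaining 2×2 (Border, Airport vs Sea, Air):
Let the inspector play Border with probability p. Expected payoff against Sea: 3p + (-6)(1−p) = 9p − 6; against Air: (-6)p + 3(1−p) = −9p + 3.
Setting these equal: 9p − 6 = −9p + 3 ⇒ 18p = 9 ⇒ p = 1/2, and the value is (9)·(1/2) − 6 = -3/2.
For the smuggler: with q = P(Sea), equating Border's and Airport's payoffs gives 9q − 6 = −9q + 3 ⇒ q = 1/2.

1/2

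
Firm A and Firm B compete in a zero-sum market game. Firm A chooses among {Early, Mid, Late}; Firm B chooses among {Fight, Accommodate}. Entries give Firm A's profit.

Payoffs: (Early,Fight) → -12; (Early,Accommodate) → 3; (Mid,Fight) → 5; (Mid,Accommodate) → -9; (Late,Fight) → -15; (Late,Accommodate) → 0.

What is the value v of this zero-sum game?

-93/29

Row minima: Early → -12, Mid → -9, Late → -15; maximin = -9.
Column maxima: Fight → 5, Accommodate → 3; minimax = 3.
-9 ≠ 3, so there is no saddle point; optimal play is mixed.
Late is strictly dominated by Early, so Firm A never plays it.
On the remaining 2×2 (Early, Mid vs Fight, Accommodate):
Let Firm A play Early with probability p. Expected payoff against Fight: (-12)p + 5(1−p) = −17p + 5; against Accommodate: 3p + (-9)(1−p) = 12p − 9.
Setting these equal: −17p + 5 = 12p − 9 ⇒ −29p = -14 ⇒ p = 14/29, and the value is (-17)·(14/29) + 5 = -93/29.
For Firm B: with q = P(Fight), equating Early's and Mid's payoffs gives −15q + 3 = 14q − 9 ⇒ q = 12/29.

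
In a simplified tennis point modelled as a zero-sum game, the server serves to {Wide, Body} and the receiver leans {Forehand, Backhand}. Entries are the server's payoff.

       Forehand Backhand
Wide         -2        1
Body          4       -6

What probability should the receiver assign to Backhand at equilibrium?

Row minima: Wide → -2, Body → -6; maximin = -2.
Column maxima: Forehand → 4, Backhand → 1; minimax = 1.
-2 ≠ 1, so there is no saddle point; optimal play is mixed.
Let the server play Wide with probability p. Expected payoff against Forehand: (-2)p + 4(1−p) = −6p + 4; against Backhand: 1p + (-6)(1−p) = 7p − 6.
Setting these equal: −6p + 4 = 7p − 6 ⇒ −13p = -10 ⇒ p = 10/13, and the value is (-6)·(10/13) + 4 = -8/13.
For the receiver: with q = P(Forehand), equating Wide's and Body's payoffs gives −3q + 1 = 10q − 6 ⇒ q = 7/13.

6/13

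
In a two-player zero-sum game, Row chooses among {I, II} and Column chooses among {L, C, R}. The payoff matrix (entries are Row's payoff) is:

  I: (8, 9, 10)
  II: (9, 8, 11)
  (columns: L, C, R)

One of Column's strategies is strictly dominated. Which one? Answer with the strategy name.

R

L holds Row's payoff strictly below R in every row: 8 < 10, 9 < 11.
So R is strictly dominated for Column.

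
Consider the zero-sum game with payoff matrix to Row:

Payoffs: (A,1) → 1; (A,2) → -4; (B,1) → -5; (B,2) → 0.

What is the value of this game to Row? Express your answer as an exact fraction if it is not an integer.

Row minima: A → -4, B → -5; maximin = -4.
Column maxima: 1 → 1, 2 → 0; minimax = 0.
-4 ≠ 0, so there is no saddle point; optimal play is mixed.
Let Row play A with probability p. Expected payoff against 1: 1p + (-5)(1−p) = 6p − 5; against 2: (-4)p + 0(1−p) = −4p.
Setting these equal: 6p − 5 = −4p ⇒ 10p = 5 ⇒ p = 1/2, and the value is (6)·(1/2) − 5 = -2.
For Column: with q = P(1), equating A's and B's payoffs gives 5q − 4 = −5q ⇒ q = 2/5.

-2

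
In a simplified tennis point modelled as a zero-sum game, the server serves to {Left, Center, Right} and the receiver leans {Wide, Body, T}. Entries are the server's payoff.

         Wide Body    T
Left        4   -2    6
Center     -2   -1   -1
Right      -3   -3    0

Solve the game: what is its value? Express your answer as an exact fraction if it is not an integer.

Row minima: Left → -2, Center → -2, Right → -3; maximin = -2.
Column maxima: Wide → 4, Body → -1, T → 6; minimax = -1.
-2 ≠ -1, so there is no saddle point; optimal play is mixed.
Right is strictly dominated by Left, so the server never plays it.
T is strictly dominated by Wide (it gives the server strictly more in every row), so the receiver never plays it.
On the remaining 2×2 (Left, Center vs Wide, Body):
Let the server play Left with probability p. Expected payoff against Wide: 4p + (-2)(1−p) = 6p − 2; against Body: (-2)p + (-1)(1−p) = −p − 1.
Setting these equal: 6p − 2 = −p − 1 ⇒ 7p = 1 ⇒ p = 1/7, and the value is (6)·(1/7) − 2 = -8/7.
For the receiver: with q = P(Wide), equating Left's and Center's payoffs gives 6q − 2 = −q − 1 ⇒ q = 1/7.

-8/7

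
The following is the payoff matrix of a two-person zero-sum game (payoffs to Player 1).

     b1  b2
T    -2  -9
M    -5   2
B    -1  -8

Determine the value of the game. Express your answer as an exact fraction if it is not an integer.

Row minima: T → -9, M → -5, B → -8; maximin = -5.
Column maxima: b1 → -1, b2 → 2; minimax = -1.
-5 ≠ -1, so there is no saddle point; optimal play is mixed.
T is strictly dominated by B, so Player 1 never plays it.
On the remaining 2×2 (M, B vs b1, b2):
Let Player 1 play M with probability p. Expected payoff against b1: (-5)p + (-1)(1−p) = −4p − 1; against b2: 2p + (-8)(1−p) = 10p − 8.
Setting these equal: −4p − 1 = 10p − 8 ⇒ −14p = -7 ⇒ p = 1/2, and the value is (-4)·(1/2) − 1 = -3.
For Player 2: with q = P(b1), equating M's and B's payoffs gives −7q + 2 = 7q − 8 ⇒ q = 5/7.

-3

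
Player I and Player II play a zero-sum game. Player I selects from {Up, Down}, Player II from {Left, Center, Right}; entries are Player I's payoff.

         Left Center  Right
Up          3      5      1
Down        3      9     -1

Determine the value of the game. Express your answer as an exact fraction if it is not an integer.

Row minima: Up → 1, Down → -1; maximin = 1.
Column maxima: Left → 3, Center → 9, Right → 1; minimax = 1.
Since maximin = minimax = 1, there is a saddle point and the value is 1.

1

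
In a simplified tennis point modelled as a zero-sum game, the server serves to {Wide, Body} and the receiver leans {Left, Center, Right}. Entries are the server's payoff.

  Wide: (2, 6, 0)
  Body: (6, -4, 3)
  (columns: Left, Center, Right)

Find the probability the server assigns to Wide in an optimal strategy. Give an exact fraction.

Row minima: Wide → 0, Body → -4; maximin = 0.
Column maxima: Left → 6, Center → 6, Right → 3; minimax = 3.
0 ≠ 3, so there is no saddle point; optimal play is mixed.
Left is strictly dominated by Right (it gives the server strictly more in every row), so the receiver never plays it.
On the remaining 2×2 (Wide, Body vs Center, Right):
Let the server play Wide with probability p. Expected payoff against Center: 6p + (-4)(1−p) = 10p − 4; against Right: 0p + 3(1−p) = −3p + 3.
Setting these equal: 10p − 4 = −3p + 3 ⇒ 13p = 7 ⇒ p = 7/13, and the value is (10)·(7/13) − 4 = 18/13.
For the receiver: with q = P(Center), equating Wide's and Body's payoffs gives 6q = −7q + 3 ⇒ q = 3/13.

7/13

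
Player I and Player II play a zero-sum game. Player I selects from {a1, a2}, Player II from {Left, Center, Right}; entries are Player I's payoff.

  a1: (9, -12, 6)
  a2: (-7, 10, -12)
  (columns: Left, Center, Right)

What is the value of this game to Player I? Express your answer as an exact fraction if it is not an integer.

Row minima: a1 → -12, a2 → -12; maximin = -12.
Column maxima: Left → 9, Center → 10, Right → 6; minimax = 6.
-12 ≠ 6, so there is no saddle point; optimal play is mixed.
Left is strictly dominated by Right (it gives Player I strictly more in every row), so Player II never plays it.
On the remaining 2×2 (a1, a2 vs Center, Right):
Let Player I play a1 with probability p. Expected payoff against Center: (-12)p + 10(1−p) = −22p + 10; against Right: 6p + (-12)(1−p) = 18p − 12.
Setting these equal: −22p + 10 = 18p − 12 ⇒ −40p = -22 ⇒ p = 11/20, and the value is (-22)·(11/20) + 10 = -21/10.
For Player II: with q = P(Center), equating a1's and a2's payoffs gives −18q + 6 = 22q − 12 ⇒ q = 9/20.

-21/10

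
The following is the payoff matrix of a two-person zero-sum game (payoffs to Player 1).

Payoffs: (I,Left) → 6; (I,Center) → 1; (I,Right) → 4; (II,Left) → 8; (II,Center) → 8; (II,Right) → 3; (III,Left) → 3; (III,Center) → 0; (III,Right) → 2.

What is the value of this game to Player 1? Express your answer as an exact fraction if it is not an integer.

29/8

Row minima: I → 1, II → 3, III → 0; maximin = 3.
Column maxima: Left → 8, Center → 8, Right → 4; minimax = 4.
3 ≠ 4, so there is no saddle point; optimal play is mixed.
III is strictly dominated by I, so Player 1 never plays it.
Left is strictly dominated by Right (it gives Player 1 strictly more in every row), so Player 2 never plays it.
On the remaining 2×2 (I, II vs Center, Right):
Let Player 1 play I with probability p. Expected payoff against Center: 1p + 8(1−p) = −7p + 8; against Right: 4p + 3(1−p) = p + 3.
Setting these equal: −7p + 8 = p + 3 ⇒ −8p = -5 ⇒ p = 5/8, and the value is (-7)·(5/8) + 8 = 29/8.
For Player 2: with q = P(Center), equating I's and II's payoffs gives −3q + 4 = 5q + 3 ⇒ q = 1/8.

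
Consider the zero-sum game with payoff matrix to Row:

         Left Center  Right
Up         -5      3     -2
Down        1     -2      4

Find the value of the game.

Row minima: Up → -5, Down → -2; maximin = -2.
Column maxima: Left → 1, Center → 3, Right → 4; minimax = 1.
-2 ≠ 1, so there is no saddle point; optimal play is mixed.
Right is strictly dominated by Left (it gives Row strictly more in every row), so Column never plays it.
On the remaining 2×2 (Up, Down vs Left, Center):
Let Row play Up with probability p. Expected payoff against Left: (-5)p + 1(1−p) = −6p + 1; against Center: 3p + (-2)(1−p) = 5p − 2.
Setting these equal: −6p + 1 = 5p − 2 ⇒ −11p = -3 ⇒ p = 3/11, and the value is (-6)·(3/11) + 1 = -7/11.
For Column: with q = P(Left), equating Up's and Down's payoffs gives −8q + 3 = 3q − 2 ⇒ q = 5/11.

-7/11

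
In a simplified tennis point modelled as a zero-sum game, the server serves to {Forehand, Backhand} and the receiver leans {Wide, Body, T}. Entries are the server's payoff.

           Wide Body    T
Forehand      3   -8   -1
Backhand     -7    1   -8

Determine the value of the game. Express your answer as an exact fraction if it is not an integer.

-65/16

Row minima: Forehand → -8, Backhand → -8; maximin = -8.
Column maxima: Wide → 3, Body → 1, T → -1; minimax = -1.
-8 ≠ -1, so there is no saddle point; optimal play is mixed.
Wide is strictly dominated by T (it gives the server strictly more in every row), so the receiver never plays it.
On the remaining 2×2 (Forehand, Backhand vs Body, T):
Let the server play Forehand with probability p. Expected payoff against Body: (-8)p + 1(1−p) = −9p + 1; against T: (-1)p + (-8)(1−p) = 7p − 8.
Setting these equal: −9p + 1 = 7p − 8 ⇒ −16p = -9 ⇒ p = 9/16, and the value is (-9)·(9/16) + 1 = -65/16.
For the receiver: with q = P(Body), equating Forehand's and Backhand's payoffs gives −7q − 1 = 9q − 8 ⇒ q = 7/16.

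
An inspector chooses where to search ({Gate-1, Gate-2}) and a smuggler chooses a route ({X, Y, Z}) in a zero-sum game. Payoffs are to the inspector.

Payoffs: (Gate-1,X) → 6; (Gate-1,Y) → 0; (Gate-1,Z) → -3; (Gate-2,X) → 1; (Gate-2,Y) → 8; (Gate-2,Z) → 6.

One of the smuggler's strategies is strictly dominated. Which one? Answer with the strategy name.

Y

Z holds the inspector's payoff strictly below Y in every row: -3 < 0, 6 < 8.
So Y is strictly dominated for the smuggler.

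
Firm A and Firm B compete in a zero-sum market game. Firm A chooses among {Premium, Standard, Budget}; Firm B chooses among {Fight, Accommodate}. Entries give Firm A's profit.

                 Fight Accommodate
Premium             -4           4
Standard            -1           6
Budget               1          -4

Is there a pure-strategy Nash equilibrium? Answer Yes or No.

No

Row minima: Premium → -4, Standard → -1, Budget → -4; maximin = -1.
Column maxima: Fight → 1, Accommodate → 6; minimax = 1.
-1 ≠ 1, so no pure-strategy equilibrium exists.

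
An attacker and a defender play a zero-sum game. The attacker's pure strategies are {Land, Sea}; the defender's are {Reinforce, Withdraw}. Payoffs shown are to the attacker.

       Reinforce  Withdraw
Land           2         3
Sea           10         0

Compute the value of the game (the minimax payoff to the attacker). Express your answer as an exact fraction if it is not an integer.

30/11

Row minima: Land → 2, Sea → 0; maximin = 2.
Column maxima: Reinforce → 10, Withdraw → 3; minimax = 3.
2 ≠ 3, so there is no saddle point; optimal play is mixed.
Let the attacker play Land with probability p. Expected payoff against Reinforce: 2p + 10(1−p) = −8p + 10; against Withdraw: 3p + 0(1−p) = 3p.
Setting these equal: −8p + 10 = 3p ⇒ −11p = -10 ⇒ p = 10/11, and the value is (-8)·(10/11) + 10 = 30/11.
For the defender: with q = P(Reinforce), equating Land's and Sea's payoffs gives −q + 3 = 10q ⇒ q = 3/11.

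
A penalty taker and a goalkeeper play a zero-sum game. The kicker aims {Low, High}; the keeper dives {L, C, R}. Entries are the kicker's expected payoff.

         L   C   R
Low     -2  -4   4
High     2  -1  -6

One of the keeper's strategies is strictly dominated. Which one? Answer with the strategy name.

C holds the kicker's payoff strictly below L in every row: -4 < -2, -1 < 2.
So L is strictly dominated for the keeper.

L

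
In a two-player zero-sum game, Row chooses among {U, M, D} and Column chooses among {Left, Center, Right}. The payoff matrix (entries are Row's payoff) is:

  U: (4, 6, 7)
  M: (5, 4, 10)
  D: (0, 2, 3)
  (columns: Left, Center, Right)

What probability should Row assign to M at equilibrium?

Row minima: U → 4, M → 4, D → 0; maximin = 4.
Column maxima: Left → 5, Center → 6, Right → 10; minimax = 5.
4 ≠ 5, so there is no saddle point; optimal play is mixed.
D is strictly dominated by U, so Row never plays it.
Right is strictly dominated by Left (it gives Row strictly more in every row), so Column never plays it.
On the remaining 2×2 (U, M vs Left, Center):
Let Row play U with probability p. Expected payoff against Left: 4p + 5(1−p) = −p + 5; against Center: 6p + 4(1−p) = 2p + 4.
Setting these equal: −p + 5 = 2p + 4 ⇒ −3p = -1 ⇒ p = 1/3, and the value is (-1)·(1/3) + 5 = 14/3.
For Column: with q = P(Left), equating U's and M's payoffs gives −2q + 6 = q + 4 ⇒ q = 2/3.

2/3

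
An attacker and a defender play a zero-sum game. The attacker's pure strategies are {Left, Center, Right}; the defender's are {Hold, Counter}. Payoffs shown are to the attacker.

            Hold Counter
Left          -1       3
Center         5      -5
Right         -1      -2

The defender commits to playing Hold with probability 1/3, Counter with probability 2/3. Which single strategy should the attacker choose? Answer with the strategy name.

Expected payoff of Left: (1/3)·(-1) + (2/3)·3 = 5/3.
Expected payoff of Center: (1/3)·5 + (2/3)·(-5) = -5/3.
Expected payoff of Right: (1/3)·(-1) + (2/3)·(-2) = -5/3.
The largest is 5/3, so the attacker's best response is Left.

Left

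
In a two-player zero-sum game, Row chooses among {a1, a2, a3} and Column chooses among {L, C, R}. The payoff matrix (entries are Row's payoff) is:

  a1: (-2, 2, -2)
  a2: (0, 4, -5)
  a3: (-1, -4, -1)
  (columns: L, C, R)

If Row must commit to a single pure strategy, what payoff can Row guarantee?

-2

Row minima: a1 → -2, a2 → -5, a3 → -4.
The best of these is -2.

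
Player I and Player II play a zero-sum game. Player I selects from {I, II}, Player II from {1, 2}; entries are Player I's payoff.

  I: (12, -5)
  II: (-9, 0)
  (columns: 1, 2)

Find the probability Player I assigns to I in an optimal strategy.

Row minima: I → -5, II → -9; maximin = -5.
Column maxima: 1 → 12, 2 → 0; minimax = 0.
-5 ≠ 0, so there is no saddle point; optimal play is mixed.
Let Player I play I with probability p. Expected payoff against 1: 12p + (-9)(1−p) = 21p − 9; against 2: (-5)p + 0(1−p) = −5p.
Setting these equal: 21p − 9 = −5p ⇒ 26p = 9 ⇒ p = 9/26, and the value is (21)·(9/26) − 9 = -45/26.
For Player II: with q = P(1), equating I's and II's payoffs gives 17q − 5 = −9q ⇒ q = 5/26.

9/26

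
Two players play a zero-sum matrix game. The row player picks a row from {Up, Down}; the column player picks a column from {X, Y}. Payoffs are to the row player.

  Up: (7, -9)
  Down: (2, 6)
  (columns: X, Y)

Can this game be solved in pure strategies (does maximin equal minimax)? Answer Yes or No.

Row minima: Up → -9, Down → 2; maximin = 2.
Column maxima: X → 7, Y → 6; minimax = 6.
2 ≠ 6, so no pure-strategy equilibrium exists.

No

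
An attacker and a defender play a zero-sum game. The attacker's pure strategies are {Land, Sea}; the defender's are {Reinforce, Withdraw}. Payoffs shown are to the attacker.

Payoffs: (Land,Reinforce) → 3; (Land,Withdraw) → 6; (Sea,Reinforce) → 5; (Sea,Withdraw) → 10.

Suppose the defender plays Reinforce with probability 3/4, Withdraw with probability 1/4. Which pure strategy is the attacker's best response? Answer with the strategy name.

Sea

Expected payoff of Land: (3/4)·3 + (1/4)·6 = 15/4.
Expected payoff of Sea: (3/4)·5 + (1/4)·10 = 25/4.
The largest is 25/4, so the attacker's best response is Sea.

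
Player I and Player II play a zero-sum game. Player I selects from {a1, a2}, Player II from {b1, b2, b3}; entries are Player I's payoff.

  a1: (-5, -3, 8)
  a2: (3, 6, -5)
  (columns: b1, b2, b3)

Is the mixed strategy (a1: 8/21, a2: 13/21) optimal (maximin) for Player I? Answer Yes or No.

Against b1 this mix gives (8/21)·(-5) + (13/21)·3 = -1/21.
Against b2 this mix gives (8/21)·(-3) + (13/21)·6 = 18/7.
Against b3 this mix gives (8/21)·8 + (13/21)·(-5) = -1/21.
All of Player II's active replies (b1, b3) yield -1/21, and no column does worse for Player I. The mix makes Player II indifferent and guarantees -1/21, so it is optimal.

Yes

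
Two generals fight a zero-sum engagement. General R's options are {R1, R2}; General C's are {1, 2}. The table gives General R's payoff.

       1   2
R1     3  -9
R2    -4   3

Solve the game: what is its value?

-27/19

Row minima: R1 → -9, R2 → -4; maximin = -4.
Column maxima: 1 → 3, 2 → 3; minimax = 3.
-4 ≠ 3, so there is no saddle point; optimal play is mixed.
Let General R play R1 with probability p. Expected payoff against 1: 3p + (-4)(1−p) = 7p − 4; against 2: (-9)p + 3(1−p) = −12p + 3.
Setting these equal: 7p − 4 = −12p + 3 ⇒ 19p = 7 ⇒ p = 7/19, and the value is (7)·(7/19) − 4 = -27/19.
For General C: with q = P(1), equating R1's and R2's payoffs gives 12q − 9 = −7q + 3 ⇒ q = 12/19.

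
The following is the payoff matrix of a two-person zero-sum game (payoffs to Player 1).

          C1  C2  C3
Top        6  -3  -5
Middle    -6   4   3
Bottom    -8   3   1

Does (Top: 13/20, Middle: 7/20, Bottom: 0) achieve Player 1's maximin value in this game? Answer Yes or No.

No

Against C1 this mix gives (13/20)·6 + (7/20)·(-6) = 9/5.
Against C2 this mix gives (13/20)·(-3) + (7/20)·4 = -11/20.
Against C3 this mix gives (13/20)·(-5) + (7/20)·3 = -11/5.
Player 2 will play C3, holding Player 1 to -11/5. Shifting weight toward the row that does better against C3 would raise this floor (the equalizing mix achieves -3/5 against both C3 and C1), so the proposed strategy is not optimal.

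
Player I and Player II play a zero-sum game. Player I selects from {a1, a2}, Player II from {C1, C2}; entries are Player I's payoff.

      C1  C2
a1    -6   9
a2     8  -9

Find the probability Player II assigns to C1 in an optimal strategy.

9/16

Row minima: a1 → -6, a2 → -9; maximin = -6.
Column maxima: C1 → 8, C2 → 9; minimax = 8.
-6 ≠ 8, so there is no saddle point; optimal play is mixed.
Let Player I play a1 with probability p. Expected payoff against C1: (-6)p + 8(1−p) = −14p + 8; against C2: 9p + (-9)(1−p) = 18p − 9.
Setting these equal: −14p + 8 = 18p − 9 ⇒ −32p = -17 ⇒ p = 17/32, and the value is (-14)·(17/32) + 8 = 9/16.
For Player II: with q = P(C1), equating a1's and a2's payoffs gives −15q + 9 = 17q − 9 ⇒ q = 9/16.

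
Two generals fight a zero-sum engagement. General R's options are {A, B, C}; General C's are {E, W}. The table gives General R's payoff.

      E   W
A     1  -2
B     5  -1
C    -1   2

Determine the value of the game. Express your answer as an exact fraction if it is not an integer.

1

Row minima: A → -2, B → -1, C → -1; maximin = -1.
Column maxima: E → 5, W → 2; minimax = 2.
-1 ≠ 2, so there is no saddle point; optimal play is mixed.
A is strictly dominated by B, so General R never plays it.
On the remaining 2×2 (B, C vs E, W):
Let General R play B with probability p. Expected payoff against E: 5p + (-1)(1−p) = 6p − 1; against W: (-1)p + 2(1−p) = −3p + 2.
Setting these equal: 6p − 1 = −3p + 2 ⇒ 9p = 3 ⇒ p = 1/3, and the value is (6)·(1/3) − 1 = 1.
For General C: with q = P(E), equating B's and C's payoffs gives 6q − 1 = −3q + 2 ⇒ q = 1/3.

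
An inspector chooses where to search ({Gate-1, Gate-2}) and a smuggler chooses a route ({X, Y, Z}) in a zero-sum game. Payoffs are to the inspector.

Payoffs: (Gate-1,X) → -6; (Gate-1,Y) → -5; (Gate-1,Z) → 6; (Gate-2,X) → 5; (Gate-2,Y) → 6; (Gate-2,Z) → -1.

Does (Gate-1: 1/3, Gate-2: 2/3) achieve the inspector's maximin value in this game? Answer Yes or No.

Against X this mix gives (1/3)·(-6) + (2/3)·5 = 4/3.
Against Y this mix gives (1/3)·(-5) + (2/3)·6 = 7/3.
Against Z this mix gives (1/3)·6 + (2/3)·(-1) = 4/3.
All of the smuggler's active replies (X, Z) yield 4/3, and no column does worse for the inspector. The mix makes the smuggler indifferent and guarantees 4/3, so it is optimal.

Yes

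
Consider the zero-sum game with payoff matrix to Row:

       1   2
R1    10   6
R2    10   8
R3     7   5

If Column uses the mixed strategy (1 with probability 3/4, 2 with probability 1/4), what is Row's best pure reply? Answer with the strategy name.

Expected payoff of R1: (3/4)·10 + (1/4)·6 = 9.
Expected payoff of R2: (3/4)·10 + (1/4)·8 = 19/2.
Expected payoff of R3: (3/4)·7 + (1/4)·5 = 13/2.
The largest is 19/2, so Row's best response is R2.

R2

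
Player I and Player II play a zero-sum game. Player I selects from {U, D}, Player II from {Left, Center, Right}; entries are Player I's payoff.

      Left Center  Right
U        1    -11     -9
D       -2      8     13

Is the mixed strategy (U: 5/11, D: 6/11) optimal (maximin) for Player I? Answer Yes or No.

Yes

Against Left this mix gives (5/11)·1 + (6/11)·(-2) = -7/11.
Against Center this mix gives (5/11)·(-11) + (6/11)·8 = -7/11.
Against Right this mix gives (5/11)·(-9) + (6/11)·13 = 3.
All of Player II's active replies (Left, Center) yield -7/11, and no column does worse for Player I. The mix makes Player II indifferent and guarantees -7/11, so it is optimal.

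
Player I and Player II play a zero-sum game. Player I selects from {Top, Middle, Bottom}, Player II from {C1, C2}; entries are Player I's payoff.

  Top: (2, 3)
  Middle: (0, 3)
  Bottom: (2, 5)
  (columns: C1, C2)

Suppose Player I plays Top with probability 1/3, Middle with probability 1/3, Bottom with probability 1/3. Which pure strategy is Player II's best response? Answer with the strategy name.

If Player II plays C1, Player I's expected payoff is (1/3)·2 + (1/3)·0 + (1/3)·2 = 4/3.
If Player II plays C2, Player I's expected payoff is (1/3)·3 + (1/3)·3 + (1/3)·5 = 11/3.
Player II minimizes Player I's payoff; the smallest is 4/3, so the best response is C1.

C1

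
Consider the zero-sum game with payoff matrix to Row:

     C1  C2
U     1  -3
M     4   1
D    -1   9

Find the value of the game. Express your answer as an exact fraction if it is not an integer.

Row minima: U → -3, M → 1, D → -1; maximin = 1.
Column maxima: C1 → 4, C2 → 9; minimax = 4.
1 ≠ 4, so there is no saddle point; optimal play is mixed.
U is strictly dominated by M, so Row never plays it.
On the remaining 2×2 (M, D vs C1, C2):
Let Row play M with probability p. Expected payoff against C1: 4p + (-1)(1−p) = 5p − 1; against C2: 1p + 9(1−p) = −8p + 9.
Setting these equal: 5p − 1 = −8p + 9 ⇒ 13p = 10 ⇒ p = 10/13, and the value is (5)·(10/13) − 1 = 37/13.
For Column: with q = P(C1), equating M's and D's payoffs gives 3q + 1 = −10q + 9 ⇒ q = 8/13.

37/13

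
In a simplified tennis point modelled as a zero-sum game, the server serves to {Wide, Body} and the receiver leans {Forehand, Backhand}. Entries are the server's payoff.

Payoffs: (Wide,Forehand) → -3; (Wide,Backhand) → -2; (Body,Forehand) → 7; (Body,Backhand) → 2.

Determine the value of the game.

2

Row minima: Wide → -3, Body → 2; maximin = 2.
Column maxima: Forehand → 7, Backhand → 2; minimax = 2.
Since maximin = minimax = 2, there is a saddle point and the value is 2.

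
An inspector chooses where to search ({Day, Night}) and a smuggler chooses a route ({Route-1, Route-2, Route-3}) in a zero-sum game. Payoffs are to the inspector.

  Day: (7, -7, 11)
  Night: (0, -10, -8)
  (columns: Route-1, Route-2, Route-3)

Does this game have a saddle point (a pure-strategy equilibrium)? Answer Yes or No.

Row minima: Day → -7, Night → -10; maximin = -7.
Column maxima: Route-1 → 7, Route-2 → -7, Route-3 → 11; minimax = -7.
maximin = minimax = -7, so a saddle point exists.

Yes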